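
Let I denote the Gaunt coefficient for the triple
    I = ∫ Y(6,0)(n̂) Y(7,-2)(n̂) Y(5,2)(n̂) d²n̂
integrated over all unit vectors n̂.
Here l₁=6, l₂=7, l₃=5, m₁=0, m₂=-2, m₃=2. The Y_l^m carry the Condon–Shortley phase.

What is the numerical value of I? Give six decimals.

Checks pass: Σm=0; 18 even; l₃=5∈[1,13].
(2·6+1)(2·7+1)(2·5+1) = 2145
Δ: 8! 4! 6! / 19! → 1/174594420
sum: t=2:+1/4147200 t=3:−1/207360 t=4:+1/82944 t=5:−1/207360 t=6:+1/4147200 = 1/345600
3j²(6 7 5; 0 0 0) = Δ·Π!·Σ² = 420/46189  (sign -1)
sum: t=2:+1/1244160 t=3:−1/207360 t=4:+1/276480 t=5:−1/3110400 = -1/1382400
3j²(6 7 5; 0 -2 2) = Δ·Π!·Σ² = 189/92378  (sign +1)
combine: 4πI² = 2145·420/46189·189/92378 = 595350/14919047
take √, sign -1: I = -0.05635218

-0.056352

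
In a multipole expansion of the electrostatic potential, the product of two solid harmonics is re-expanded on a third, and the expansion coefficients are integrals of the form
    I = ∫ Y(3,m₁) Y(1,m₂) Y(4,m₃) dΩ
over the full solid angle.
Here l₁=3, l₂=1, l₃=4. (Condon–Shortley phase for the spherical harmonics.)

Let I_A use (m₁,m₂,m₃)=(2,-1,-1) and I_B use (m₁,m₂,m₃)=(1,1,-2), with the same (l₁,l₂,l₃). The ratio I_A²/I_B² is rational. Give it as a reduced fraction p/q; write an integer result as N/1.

1/5

Same 3,1,4: normalisation and zero-m 3j drop out of the ratio.
A: Δ: 0! 6! 2! / 9! → 1/252; sum: t=0:+1/240 = 1/240; 3j²(3 1 4; 2 -1 -1) = Δ·Π!·Σ² = 1/84  (sign -1)
B: Δ: 0! 6! 2! / 9! → 1/252; sum: t=0:+1/96 = 1/96; 3j²(3 1 4; 1 1 -2) = Δ·Π!·Σ² = 5/84  (sign +1)
I_A²/I_B² = (1/84)/(5/84) = 1/5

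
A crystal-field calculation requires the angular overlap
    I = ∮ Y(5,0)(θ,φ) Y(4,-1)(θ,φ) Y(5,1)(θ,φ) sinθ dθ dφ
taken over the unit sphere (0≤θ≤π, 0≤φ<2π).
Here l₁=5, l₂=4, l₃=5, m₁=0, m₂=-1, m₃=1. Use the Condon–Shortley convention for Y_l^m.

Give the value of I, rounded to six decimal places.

Checks pass: Σm=0; 14 even; l₃=5∈[1,9].
(2·5+1)(2·4+1)(2·5+1) = 1089
Δ: 4! 6! 4! / 15! → 1/3153150
sum: t=0:+1/69120 t=1:−1/1728 t=2:+1/576 t=3:−1/1728 t=4:+1/69120 = 7/11520
3j²(5 4 5; 0 0 0) = Δ·Π!·Σ² = 2/143  (sign -1)
sum: t=0:+1/17280 t=1:−1/1152 t=2:+1/864 t=3:−1/6912 = 7/34560
3j²(5 4 5; 0 -1 1) = Δ·Π!·Σ² = 1/429  (sign +1)
combine: 4πI² = 1089·2/143·1/429 = 6/169
take √, sign -1: I = -0.05315295

-0.053153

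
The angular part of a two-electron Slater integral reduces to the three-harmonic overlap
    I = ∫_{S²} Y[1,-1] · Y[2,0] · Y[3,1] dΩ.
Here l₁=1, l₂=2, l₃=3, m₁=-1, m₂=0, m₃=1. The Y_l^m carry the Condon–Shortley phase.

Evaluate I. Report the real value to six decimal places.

Checks pass: Σm=0; 6 even; l₃=3∈[1,3].
(2·1+1)(2·2+1)(2·3+1) = 105
Δ: 0! 2! 4! / 7! → 1/105
sum: t=0:+1/4 = 1/4
3j²(1 2 3; 0 0 0) = Δ·Π!·Σ² = 3/35  (sign -1)
sum: t=0:+1/8 = 1/8
3j²(1 2 3; -1 0 1) = Δ·Π!·Σ² = 2/35  (sign +1)
combine: 4πI² = 105·3/35·2/35 = 18/35
take √, sign -1: I = -0.20230066

-0.202301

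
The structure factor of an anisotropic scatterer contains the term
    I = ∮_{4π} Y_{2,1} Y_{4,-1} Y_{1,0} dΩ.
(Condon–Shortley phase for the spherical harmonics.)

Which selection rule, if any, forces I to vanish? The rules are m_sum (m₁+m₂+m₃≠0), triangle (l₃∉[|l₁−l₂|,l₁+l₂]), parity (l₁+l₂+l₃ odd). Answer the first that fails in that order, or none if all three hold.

azimuthal sum: 1 − 1 + 0 = 0  ✓
2 ≤ 1 ≤ 6 (triangle on l)  ✗
L = 2 + 4 + 1 = 7 (odd)

triangle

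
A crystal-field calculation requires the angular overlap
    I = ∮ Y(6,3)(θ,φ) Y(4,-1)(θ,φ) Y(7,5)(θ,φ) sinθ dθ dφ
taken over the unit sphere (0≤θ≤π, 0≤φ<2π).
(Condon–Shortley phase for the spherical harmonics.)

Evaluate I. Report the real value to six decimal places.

0.000000

m-sum = 3 − 1 + 5 = 7 ≠ 0 ⇒ I = 0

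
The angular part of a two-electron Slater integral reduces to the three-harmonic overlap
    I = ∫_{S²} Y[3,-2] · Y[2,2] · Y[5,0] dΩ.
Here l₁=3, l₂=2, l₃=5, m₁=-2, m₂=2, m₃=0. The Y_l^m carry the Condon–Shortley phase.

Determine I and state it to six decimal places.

Checks pass: Σm=0; 10 even; l₃=5∈[1,5].
(2·3+1)(2·2+1)(2·5+1) = 385
Δ: 0! 6! 4! / 11! → 1/2310
sum: t=0:+1/144 = 1/144
3j²(3 2 5; 0 0 0) = Δ·Π!·Σ² = 10/231  (sign -1)
sum: t=0:+1/2880 = 1/2880
3j²(3 2 5; -2 2 0) = Δ·Π!·Σ² = 1/462  (sign -1)
combine: 4πI² = 385·10/231·1/462 = 25/693
take √, sign +1: I = 0.05357948

0.053579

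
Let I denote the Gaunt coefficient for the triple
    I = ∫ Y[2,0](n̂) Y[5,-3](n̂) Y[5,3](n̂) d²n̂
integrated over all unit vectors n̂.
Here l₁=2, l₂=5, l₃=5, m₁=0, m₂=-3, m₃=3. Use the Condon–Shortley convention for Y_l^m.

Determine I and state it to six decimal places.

m-sum 0 ✓  L=12 even ✓  3≤5≤7 ✓
Π(2lᵢ+1) = 5×11×11 = 605
triangle coeff Δ(2,5,5) = 1/38610
Σ_t [0,2]: t=0:+1/2880 t=1:−1/576 t=2:+1/2880 = -1/960
(3j)²=10/429 [(2 5 5; 0 0 0)], sign=+1
Σ_t [0,2]: t=0:+1/5760 t=1:−1/5040 t=2:+1/161280 = -1/53760
(3j)²=1/4290 [(2 5 5; 0 -3 3)], sign=-1
⇒ 4πI² = 5/1521
I = (-1)√(5/1521/(4π)) = -0.01617393

-0.016174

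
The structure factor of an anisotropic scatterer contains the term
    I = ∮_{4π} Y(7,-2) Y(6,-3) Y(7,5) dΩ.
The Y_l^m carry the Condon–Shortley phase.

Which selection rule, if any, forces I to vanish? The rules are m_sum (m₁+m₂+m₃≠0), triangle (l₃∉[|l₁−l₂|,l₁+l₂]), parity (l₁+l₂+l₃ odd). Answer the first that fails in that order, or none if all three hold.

m₁+m₂+m₃ = -2 − 3 + 5 = 0  ✓
triangle: |7−6|=1 ≤ l₃=7 ≤ 7+6=13  ✓
parity: l₁+l₂+l₃ = 20 is even  ✓

none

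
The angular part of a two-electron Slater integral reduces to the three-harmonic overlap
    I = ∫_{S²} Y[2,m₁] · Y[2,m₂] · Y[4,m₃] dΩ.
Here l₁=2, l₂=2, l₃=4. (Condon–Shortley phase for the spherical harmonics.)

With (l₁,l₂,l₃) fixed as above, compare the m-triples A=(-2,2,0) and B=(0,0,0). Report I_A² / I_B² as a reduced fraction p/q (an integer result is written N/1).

Shared (l₁,l₂,l₃)=(2,2,4): N and (l;000)² cancel in I_A²/I_B².
A: Δ = 0!·4!·4!/9! = 1/630; Racah Σ t=0..0: t=0:+1/576 = 1/576; ⇒ 3j(2 2 4; -2 2 0)² = 1/630, sgn +1
B: Δ = 0!·4!·4!/9! = 1/630; Racah Σ t=0..0: t=0:+1/16 = 1/16; ⇒ 3j(2 2 4; 0 0 0)² = 2/35, sgn +1
I_A²/I_B² = (1/630)/(2/35) = 1/36

1/36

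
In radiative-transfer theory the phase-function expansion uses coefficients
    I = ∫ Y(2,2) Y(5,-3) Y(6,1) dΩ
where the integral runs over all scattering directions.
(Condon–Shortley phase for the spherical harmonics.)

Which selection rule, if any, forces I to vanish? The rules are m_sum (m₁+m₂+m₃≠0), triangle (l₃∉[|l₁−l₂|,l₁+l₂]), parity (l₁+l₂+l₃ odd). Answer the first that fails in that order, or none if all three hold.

parity

azimuthal sum: 2 − 3 + 1 = 0  ✓
3 ≤ 6 ≤ 7 (triangle on l)  ✓
L = 2 + 5 + 6 = 13 (odd)  ✗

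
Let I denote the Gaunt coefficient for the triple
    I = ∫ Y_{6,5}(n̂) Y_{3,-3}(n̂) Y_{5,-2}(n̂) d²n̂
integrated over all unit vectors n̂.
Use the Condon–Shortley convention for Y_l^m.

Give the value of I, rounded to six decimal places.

0.169016

m-sum 0 ✓  L=14 even ✓  3≤5≤9 ✓
Π(2lᵢ+1) = 13×7×11 = 1001
triangle coeff Δ(6,3,5) = 1/675675
Σ_t [1,3]: t=1:−1/8640 t=2:+1/2304 t=3:−1/8640 = 7/34560
(3j)²=7/429 [(6 3 5; 0 0 0)], sign=-1
Σ_t [0,0]: t=0:+1/241920 = 1/241920
(3j)²=2/91 [(6 3 5; 5 -3 -2)], sign=-1
⇒ 4πI² = 14/39
I = (+1)√(14/39/(4π)) = 0.16901560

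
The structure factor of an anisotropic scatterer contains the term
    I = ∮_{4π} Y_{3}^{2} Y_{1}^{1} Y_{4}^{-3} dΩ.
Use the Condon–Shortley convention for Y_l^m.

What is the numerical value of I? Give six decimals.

m-sum 0 ✓  L=8 even ✓  2≤4≤4 ✓
Π(2lᵢ+1) = 7×3×9 = 189
triangle coeff Δ(3,1,4) = 1/252
Σ_t [0,0]: t=0:+1/36 = 1/36
(3j)²=4/63 [(3 1 4; 0 0 0)], sign=+1
Σ_t [0,0]: t=0:+1/240 = 1/240
(3j)²=1/12 [(3 1 4; 2 1 -3)], sign=-1
⇒ 4πI² = 1/1
I = (-1)√(1/1/(4π)) = -0.28209479

-0.282095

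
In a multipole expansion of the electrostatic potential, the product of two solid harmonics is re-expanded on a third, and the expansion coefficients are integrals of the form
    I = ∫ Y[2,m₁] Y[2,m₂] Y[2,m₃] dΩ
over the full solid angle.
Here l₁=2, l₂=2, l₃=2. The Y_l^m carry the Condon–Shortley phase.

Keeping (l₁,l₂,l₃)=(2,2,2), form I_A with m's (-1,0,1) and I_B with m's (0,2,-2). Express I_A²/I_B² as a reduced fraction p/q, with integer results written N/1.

Shared (l₁,l₂,l₃)=(2,2,2): N and (l;000)² cancel in I_A²/I_B².
A: Δ = 2!·2!·2!/7! = 1/630; Racah Σ t=1..2: t=1:−1/2 t=2:+1/4 = -1/4; ⇒ 3j(2 2 2; -1 0 1)² = 1/70, sgn +1
B: Δ = 2!·2!·2!/7! = 1/630; Racah Σ t=2..2: t=2:+1/8 = 1/8; ⇒ 3j(2 2 2; 0 2 -2)² = 2/35, sgn +1
I_A²/I_B² = (1/70)/(2/35) = 1/4

1/4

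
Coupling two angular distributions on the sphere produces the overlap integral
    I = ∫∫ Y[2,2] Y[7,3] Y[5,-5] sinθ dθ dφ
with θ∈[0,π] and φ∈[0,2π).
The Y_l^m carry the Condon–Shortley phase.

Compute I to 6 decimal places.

-0.011332

Checks pass: Σm=0; 14 even; l₃=5∈[5,9].
(2·2+1)(2·7+1)(2·5+1) = 825
Δ: 4! 0! 10! / 15! → 1/15015
sum: t=2:+1/57600 = 1/57600
3j²(2 7 5; 0 0 0) = Δ·Π!·Σ² = 21/715  (sign -1)
sum: t=0:+1/87091200 = 1/87091200
3j²(2 7 5; 2 3 -5) = Δ·Π!·Σ² = 1/15015  (sign +1)
combine: 4πI² = 825·21/715·1/15015 = 3/1859
take √, sign -1: I = -0.01133225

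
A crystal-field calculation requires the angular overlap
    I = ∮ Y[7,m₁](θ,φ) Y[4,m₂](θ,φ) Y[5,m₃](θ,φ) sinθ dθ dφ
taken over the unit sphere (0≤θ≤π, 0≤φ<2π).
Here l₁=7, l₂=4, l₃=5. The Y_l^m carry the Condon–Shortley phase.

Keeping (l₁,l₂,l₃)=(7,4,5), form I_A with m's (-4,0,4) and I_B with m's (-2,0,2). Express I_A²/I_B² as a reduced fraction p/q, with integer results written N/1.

Shared (l₁,l₂,l₃)=(7,4,5): N and (l;000)² cancel in I_A²/I_B².
A: Δ = 6!·8!·2!/17! = 1/6126120; Racah Σ t=3..4: t=3:−1/1451520 t=4:+1/483840 = 1/725760; ⇒ 3j(7 4 5; -4 0 4)² = 24/1547, sgn -1
B: Δ = 6!·8!·2!/17! = 1/6126120; Racah Σ t=2..4: t=2:+1/483840 t=3:−1/51840 t=4:+1/69120 = -1/362880; ⇒ 3j(7 4 5; -2 0 2)² = 16/17017, sgn +1
I_A²/I_B² = (24/1547)/(16/17017) = 33/2

33/2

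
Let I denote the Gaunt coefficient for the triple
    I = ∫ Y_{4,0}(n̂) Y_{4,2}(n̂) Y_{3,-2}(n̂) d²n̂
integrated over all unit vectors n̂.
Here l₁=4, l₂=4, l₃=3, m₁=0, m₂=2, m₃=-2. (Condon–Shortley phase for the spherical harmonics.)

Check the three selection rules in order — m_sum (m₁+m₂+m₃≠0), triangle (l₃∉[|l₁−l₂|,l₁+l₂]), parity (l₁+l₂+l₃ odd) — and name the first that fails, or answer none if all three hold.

azimuthal sum: 0 + 2 − 2 = 0  ✓
0 ≤ 3 ≤ 8 (triangle on l)  ✓
L = 4 + 4 + 3 = 11 (odd)  ✗

parity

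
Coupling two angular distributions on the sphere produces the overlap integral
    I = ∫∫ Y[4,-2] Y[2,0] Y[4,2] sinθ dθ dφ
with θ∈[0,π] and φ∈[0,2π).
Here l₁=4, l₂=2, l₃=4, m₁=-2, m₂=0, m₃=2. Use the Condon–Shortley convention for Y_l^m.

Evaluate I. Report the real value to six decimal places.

0.065536

m-sum 0 ✓  L=10 even ✓  2≤4≤6 ✓
Π(2lᵢ+1) = 9×5×9 = 405
triangle coeff Δ(4,2,4) = 1/13860
Σ_t [0,2]: t=0:+1/192 t=1:−1/36 t=2:+1/192 = -5/288
(3j)²=20/693 [(4 2 4; 0 0 0)], sign=-1
Σ_t [0,2]: t=0:+1/2880 t=1:−1/120 t=2:+1/192 = -1/360
(3j)²=16/3465 [(4 2 4; -2 0 2)], sign=-1
⇒ 4πI² = 320/5929
I = (+1)√(320/5929/(4π)) = 0.06553591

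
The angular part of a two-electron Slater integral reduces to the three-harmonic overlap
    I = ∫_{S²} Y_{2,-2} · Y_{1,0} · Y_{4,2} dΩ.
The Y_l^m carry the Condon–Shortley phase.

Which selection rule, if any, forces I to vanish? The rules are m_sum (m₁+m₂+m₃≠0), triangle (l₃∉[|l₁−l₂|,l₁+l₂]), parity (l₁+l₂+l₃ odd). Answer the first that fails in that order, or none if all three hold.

triangle

azimuthal sum: -2 + 0 + 2 = 0  ✓
1 ≤ 4 ≤ 3 (triangle on l)  ✗
L = 2 + 1 + 4 = 7 (odd)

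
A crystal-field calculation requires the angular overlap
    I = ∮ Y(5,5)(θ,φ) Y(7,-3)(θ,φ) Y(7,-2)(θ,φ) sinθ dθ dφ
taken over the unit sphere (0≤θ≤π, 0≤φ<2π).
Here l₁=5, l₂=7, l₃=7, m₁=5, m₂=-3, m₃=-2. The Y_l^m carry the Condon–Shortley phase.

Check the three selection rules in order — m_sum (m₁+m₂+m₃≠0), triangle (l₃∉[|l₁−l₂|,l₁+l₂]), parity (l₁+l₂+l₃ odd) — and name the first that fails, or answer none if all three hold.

parity

azimuthal sum: 5 − 3 − 2 = 0  ✓
2 ≤ 7 ≤ 12 (triangle on l)  ✓
L = 5 + 7 + 7 = 19 (odd)  ✗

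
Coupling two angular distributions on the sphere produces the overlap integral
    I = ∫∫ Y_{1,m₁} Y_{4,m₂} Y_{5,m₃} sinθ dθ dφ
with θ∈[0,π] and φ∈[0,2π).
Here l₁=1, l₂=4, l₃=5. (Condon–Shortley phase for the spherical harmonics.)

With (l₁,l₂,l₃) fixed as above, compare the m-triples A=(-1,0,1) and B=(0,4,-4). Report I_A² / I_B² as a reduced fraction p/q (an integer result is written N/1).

5/3

Shared (l₁,l₂,l₃)=(1,4,5): N and (l;000)² cancel in I_A²/I_B².
A: Δ = 0!·2!·8!/11! = 1/495; Racah Σ t=0..0: t=0:+1/1152 = 1/1152; ⇒ 3j(1 4 5; -1 0 1)² = 1/33, sgn +1
B: Δ = 0!·2!·8!/11! = 1/495; Racah Σ t=0..0: t=0:+1/40320 = 1/40320; ⇒ 3j(1 4 5; 0 4 -4)² = 1/55, sgn -1
I_A²/I_B² = (1/33)/(1/55) = 5/3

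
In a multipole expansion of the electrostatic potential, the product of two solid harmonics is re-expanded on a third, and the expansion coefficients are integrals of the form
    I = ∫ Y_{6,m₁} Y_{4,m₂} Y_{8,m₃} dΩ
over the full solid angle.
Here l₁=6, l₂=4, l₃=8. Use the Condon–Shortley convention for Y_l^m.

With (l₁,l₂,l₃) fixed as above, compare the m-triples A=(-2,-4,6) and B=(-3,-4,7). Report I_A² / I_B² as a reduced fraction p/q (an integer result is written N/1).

6/5

l's match ⇒ only the (l;m) 3-j factors differ between A and B.
A: triangle coeff Δ(6,4,8) = 1/23279256; Σ_t [0,0]: t=0:+1/116121600 = 1/116121600; (3j)²=7/323 [(6 4 8; -2 -4 6)], sign=+1
B: triangle coeff Δ(6,4,8) = 1/23279256; Σ_t [0,0]: t=0:+1/522547200 = 1/522547200; (3j)²=35/1938 [(6 4 8; -3 -4 7)], sign=-1
I_A²/I_B² = (7/323)/(35/1938) = 6/5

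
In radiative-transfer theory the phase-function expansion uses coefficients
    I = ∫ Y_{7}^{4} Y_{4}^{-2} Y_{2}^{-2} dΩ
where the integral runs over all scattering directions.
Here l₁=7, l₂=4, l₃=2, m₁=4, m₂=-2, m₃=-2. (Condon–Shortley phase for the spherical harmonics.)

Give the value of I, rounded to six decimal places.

0.000000

triangle: need 3≤l₃≤11, have 2; I=0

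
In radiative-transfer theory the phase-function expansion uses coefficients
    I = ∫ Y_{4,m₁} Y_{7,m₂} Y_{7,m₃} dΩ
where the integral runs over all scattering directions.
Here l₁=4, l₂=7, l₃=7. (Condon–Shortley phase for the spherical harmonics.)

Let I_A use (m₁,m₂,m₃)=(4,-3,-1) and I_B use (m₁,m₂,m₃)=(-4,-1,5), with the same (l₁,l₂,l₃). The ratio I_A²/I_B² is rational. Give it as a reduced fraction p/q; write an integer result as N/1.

196/99

l's match ⇒ only the (l;m) 3-j factors differ between A and B.
A: triangle coeff Δ(4,7,7) = 1/58198140; Σ_t [0,0]: t=0:+1/9953280 = 1/9953280; (3j)²=2450/138567 [(4 7 7; 4 -3 -1)], sign=+1
B: triangle coeff Δ(4,7,7) = 1/58198140; Σ_t [4,4]: t=4:+1/46448640 = 1/46448640; (3j)²=75/8398 [(4 7 7; -4 -1 5)], sign=+1
I_A²/I_B² = (2450/138567)/(75/8398) = 196/99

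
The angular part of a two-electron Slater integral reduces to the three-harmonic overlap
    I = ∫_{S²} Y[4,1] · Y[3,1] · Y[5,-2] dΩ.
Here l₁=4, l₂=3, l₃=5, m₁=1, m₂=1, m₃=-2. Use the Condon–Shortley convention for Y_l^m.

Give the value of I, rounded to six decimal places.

Checks pass: Σm=0; 12 even; l₃=5∈[1,7].
(2·4+1)(2·3+1)(2·5+1) = 693
Δ: 2! 6! 4! / 13! → 1/180180
sum: t=0:+1/576 t=1:−1/144 t=2:+1/576 = -1/288
3j²(4 3 5; 0 0 0) = Δ·Π!·Σ² = 20/1001  (sign +1)
sum: t=0:+1/1728 t=1:−1/288 t=2:+1/960 = -1/540
3j²(4 3 5; 1 1 -2) = Δ·Π!·Σ² = 128/6435  (sign +1)
combine: 4πI² = 693·20/1001·128/6435 = 512/1859
take √, sign +1: I = 0.14804384

0.148044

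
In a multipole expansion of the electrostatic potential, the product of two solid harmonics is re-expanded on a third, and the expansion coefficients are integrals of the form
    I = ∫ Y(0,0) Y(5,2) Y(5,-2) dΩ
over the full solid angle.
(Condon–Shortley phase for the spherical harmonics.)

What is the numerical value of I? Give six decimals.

Checks pass: Σm=0; 10 even; l₃=5∈[5,5].
(2·0+1)(2·5+1)(2·5+1) = 121
Δ: 0! 0! 10! / 11! → 1/11
sum: t=0:+1/14400 = 1/14400
3j²(0 5 5; 0 0 0) = Δ·Π!·Σ² = 1/11  (sign -1)
sum: t=0:+1/30240 = 1/30240
3j²(0 5 5; 0 2 -2) = Δ·Π!·Σ² = 1/11  (sign -1)
combine: 4πI² = 121·1/11·1/11 = 1/1
take √, sign +1: I = 0.28209479

0.282095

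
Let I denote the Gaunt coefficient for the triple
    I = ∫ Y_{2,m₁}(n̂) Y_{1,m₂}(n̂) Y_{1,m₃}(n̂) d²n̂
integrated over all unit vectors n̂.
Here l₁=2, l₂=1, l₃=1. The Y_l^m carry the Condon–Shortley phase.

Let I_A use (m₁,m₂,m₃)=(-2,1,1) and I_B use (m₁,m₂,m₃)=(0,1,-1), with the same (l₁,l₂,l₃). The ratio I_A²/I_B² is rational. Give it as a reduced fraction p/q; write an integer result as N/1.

Same 2,1,1: normalisation and zero-m 3j drop out of the ratio.
A: Δ: 2! 2! 0! / 5! → 1/30; sum: t=2:+1/4 = 1/4; 3j²(2 1 1; -2 1 1) = Δ·Π!·Σ² = 1/5  (sign +1)
B: Δ: 2! 2! 0! / 5! → 1/30; sum: t=2:+1/4 = 1/4; 3j²(2 1 1; 0 1 -1) = Δ·Π!·Σ² = 1/30  (sign +1)
I_A²/I_B² = (1/5)/(1/30) = 6/1

6/1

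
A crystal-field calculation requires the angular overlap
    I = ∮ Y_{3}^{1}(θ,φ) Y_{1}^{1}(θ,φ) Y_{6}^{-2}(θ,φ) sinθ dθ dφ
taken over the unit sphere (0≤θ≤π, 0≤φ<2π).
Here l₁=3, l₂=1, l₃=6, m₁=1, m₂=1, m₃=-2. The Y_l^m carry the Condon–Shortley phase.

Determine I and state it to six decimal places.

0.000000

|3−1|≤6≤3+1 violated ⇒ I = 0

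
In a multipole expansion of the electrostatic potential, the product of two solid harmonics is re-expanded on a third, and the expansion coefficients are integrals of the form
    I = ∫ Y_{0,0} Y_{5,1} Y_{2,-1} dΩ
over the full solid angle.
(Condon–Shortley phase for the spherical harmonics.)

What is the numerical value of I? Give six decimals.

l₃=2 ∉ [5,5] — triangle fails ⇒ I = 0

0.000000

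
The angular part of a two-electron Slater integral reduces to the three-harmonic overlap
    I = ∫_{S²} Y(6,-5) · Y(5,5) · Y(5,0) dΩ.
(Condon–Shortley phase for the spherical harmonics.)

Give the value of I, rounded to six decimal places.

m-sum 0 ✓  L=16 even ✓  1≤5≤11 ✓
Π(2lᵢ+1) = 13×11×11 = 1573
triangle coeff Δ(6,5,5) = 1/28588560
Σ_t [1,5]: t=1:−1/345600 t=2:+1/13824 t=3:−1/5184 t=4:+1/13824 t=5:−1/345600 = -7/129600
(3j)²=80/7293 [(6 5 5; 0 0 0)], sign=+1
Σ_t [6,6]: t=6:+1/2073600 = 1/2073600
(3j)²=15/884 [(6 5 5; -5 5 0)], sign=-1
⇒ 4πI² = 1100/3757
I = (-1)√(1100/3757/(4π)) = -0.15264086

-0.152641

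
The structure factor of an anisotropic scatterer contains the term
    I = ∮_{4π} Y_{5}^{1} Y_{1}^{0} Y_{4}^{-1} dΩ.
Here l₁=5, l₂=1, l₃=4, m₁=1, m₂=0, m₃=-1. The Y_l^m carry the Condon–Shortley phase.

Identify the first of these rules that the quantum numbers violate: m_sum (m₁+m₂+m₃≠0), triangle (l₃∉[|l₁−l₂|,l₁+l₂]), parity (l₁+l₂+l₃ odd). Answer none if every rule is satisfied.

none

azimuthal sum: 1 + 0 − 1 = 0  ✓
4 ≤ 4 ≤ 6 (triangle on l)  ✓
L = 5 + 1 + 4 = 10 (even)  ✓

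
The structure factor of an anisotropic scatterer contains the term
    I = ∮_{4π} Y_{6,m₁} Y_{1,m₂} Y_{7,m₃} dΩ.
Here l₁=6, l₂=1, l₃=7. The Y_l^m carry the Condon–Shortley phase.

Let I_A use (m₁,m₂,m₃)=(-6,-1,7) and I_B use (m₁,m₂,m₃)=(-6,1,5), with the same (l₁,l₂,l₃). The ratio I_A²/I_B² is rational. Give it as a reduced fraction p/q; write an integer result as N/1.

Same 6,1,7: normalisation and zero-m 3j drop out of the ratio.
A: Δ: 0! 12! 2! / 15! → 1/1365; sum: t=0:+1/958003200 = 1/958003200; 3j²(6 1 7; -6 -1 7) = Δ·Π!·Σ² = 1/15  (sign +1)
B: Δ: 0! 12! 2! / 15! → 1/1365; sum: t=0:+1/958003200 = 1/958003200; 3j²(6 1 7; -6 1 5) = Δ·Π!·Σ² = 1/1365  (sign +1)
I_A²/I_B² = (1/15)/(1/1365) = 91/1

91/1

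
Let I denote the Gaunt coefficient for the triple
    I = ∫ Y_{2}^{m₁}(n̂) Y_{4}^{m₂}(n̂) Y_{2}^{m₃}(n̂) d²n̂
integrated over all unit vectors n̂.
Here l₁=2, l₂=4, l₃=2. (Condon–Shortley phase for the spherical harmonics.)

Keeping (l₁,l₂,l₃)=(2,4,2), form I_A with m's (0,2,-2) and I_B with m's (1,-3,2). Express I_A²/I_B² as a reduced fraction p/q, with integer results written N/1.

3/7

l's match ⇒ only the (l;m) 3-j factors differ between A and B.
A: triangle coeff Δ(2,4,2) = 1/630; Σ_t [2,2]: t=2:+1/96 = 1/96; (3j)²=1/42 [(2 4 2; 0 2 -2)], sign=+1
B: triangle coeff Δ(2,4,2) = 1/630; Σ_t [1,1]: t=1:−1/144 = -1/144; (3j)²=1/18 [(2 4 2; 1 -3 2)], sign=-1
I_A²/I_B² = (1/42)/(1/18) = 3/7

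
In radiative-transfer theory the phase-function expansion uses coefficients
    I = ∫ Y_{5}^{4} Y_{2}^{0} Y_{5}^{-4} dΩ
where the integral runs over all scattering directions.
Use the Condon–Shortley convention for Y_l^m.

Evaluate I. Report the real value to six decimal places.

-0.097044

Rules hold: Σm=0, L=12 even, 3≤5≤7.
N = 11·5·11 = 605
Δ = 2!·8!·2!/13! = 1/38610
Racah Σ t=0..2: t=0:+1/2880 t=1:−1/576 t=2:+1/2880 = -1/960
⇒ 3j(5 2 5; 0 0 0)² = 10/429, sgn +1
Racah Σ t=0..1: t=0:+1/20160 t=1:−1/40320 = 1/40320
⇒ 3j(5 2 5; 4 0 -4)² = 6/715, sgn -1
4πI² = N·(3j₀)²·(3jₘ)² = 20/169
I = -1·√(0.118343/4π) = -0.09704356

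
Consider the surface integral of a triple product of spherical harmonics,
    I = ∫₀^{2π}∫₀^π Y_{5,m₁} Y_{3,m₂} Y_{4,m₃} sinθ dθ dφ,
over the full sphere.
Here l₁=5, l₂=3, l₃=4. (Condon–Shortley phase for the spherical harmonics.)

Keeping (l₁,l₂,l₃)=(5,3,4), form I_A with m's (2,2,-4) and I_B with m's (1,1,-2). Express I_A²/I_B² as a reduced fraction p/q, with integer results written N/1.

1960/1849

l's match ⇒ only the (l;m) 3-j factors differ between A and B.
A: triangle coeff Δ(5,3,4) = 1/180180; Σ_t [3,3]: t=3:−1/8640 = -1/8640; (3j)²=14/1287 [(5 3 4; 2 2 -4)], sign=-1
B: triangle coeff Δ(5,3,4) = 1/180180; Σ_t [2,4]: t=2:+1/384 t=3:−1/720 t=4:+1/34560 = 43/34560; (3j)²=1849/180180 [(5 3 4; 1 1 -2)], sign=+1
I_A²/I_B² = (14/1287)/(1849/180180) = 1960/1849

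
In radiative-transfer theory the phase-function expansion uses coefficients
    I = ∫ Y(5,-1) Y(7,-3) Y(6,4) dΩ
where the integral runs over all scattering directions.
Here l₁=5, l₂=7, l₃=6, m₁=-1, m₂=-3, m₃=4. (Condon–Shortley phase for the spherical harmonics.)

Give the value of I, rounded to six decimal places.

0.058141

Checks pass: Σm=0; 18 even; l₃=6∈[2,12].
(2·5+1)(2·7+1)(2·6+1) = 2145
Δ: 6! 4! 8! / 19! → 1/174594420
sum: t=1:−1/4147200 t=2:+1/207360 t=3:−1/82944 t=4:+1/207360 t=5:−1/4147200 = -1/345600
3j²(5 7 6; 0 0 0) = Δ·Π!·Σ² = 420/46189  (sign -1)
sum: t=2:+1/1658880 t=3:−1/1088640 t=4:+1/7741440 = -13/69672960
3j²(5 7 6; -1 -3 4) = Δ·Π!·Σ² = 325/149226  (sign -1)
combine: 4πI² = 2145·420/46189·325/149226 = 48750/1147619
take √, sign +1: I = 0.05814114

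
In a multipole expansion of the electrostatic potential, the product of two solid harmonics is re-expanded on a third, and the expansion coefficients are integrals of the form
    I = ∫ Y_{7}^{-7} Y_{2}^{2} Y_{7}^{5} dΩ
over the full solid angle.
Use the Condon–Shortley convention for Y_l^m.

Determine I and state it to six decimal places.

Rules hold: Σm=0, L=16 even, 5≤7≤9.
N = 15·5·15 = 1125
Δ = 2!·12!·2!/17! = 1/185640
Racah Σ t=0..2: t=0:+1/2419200 t=1:−1/518400 t=2:+1/2419200 = -1/907200
⇒ 3j(7 2 7; 0 0 0)² = 56/3315, sgn +1
Racah Σ t=2..2: t=2:+1/1916006400 = 1/1916006400
⇒ 3j(7 2 7; -7 2 5)² = 1/340, sgn +1
4πI² = N·(3j₀)²·(3jₘ)² = 210/3757
I = +1·√(0.0558957/4π) = 0.06669359

0.066694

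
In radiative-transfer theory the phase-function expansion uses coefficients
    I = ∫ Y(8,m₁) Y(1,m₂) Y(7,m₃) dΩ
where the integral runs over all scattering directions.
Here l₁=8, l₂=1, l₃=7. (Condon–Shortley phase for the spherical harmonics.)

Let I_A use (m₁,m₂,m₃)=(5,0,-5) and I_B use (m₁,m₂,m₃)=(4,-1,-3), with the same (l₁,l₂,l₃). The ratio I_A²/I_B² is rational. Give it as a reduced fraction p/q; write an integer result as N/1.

Same 8,1,7: normalisation and zero-m 3j drop out of the ratio.
A: Δ: 2! 14! 0! / 17! → 1/2040; sum: t=1:−1/958003200 = -1/958003200; 3j²(8 1 7; 5 0 -5) = Δ·Π!·Σ² = 13/680  (sign -1)
B: Δ: 2! 14! 0! / 17! → 1/2040; sum: t=0:+1/174182400 = 1/174182400; 3j²(8 1 7; 4 -1 -3) = Δ·Π!·Σ² = 11/340  (sign +1)
I_A²/I_B² = (13/680)/(11/340) = 13/22

13/22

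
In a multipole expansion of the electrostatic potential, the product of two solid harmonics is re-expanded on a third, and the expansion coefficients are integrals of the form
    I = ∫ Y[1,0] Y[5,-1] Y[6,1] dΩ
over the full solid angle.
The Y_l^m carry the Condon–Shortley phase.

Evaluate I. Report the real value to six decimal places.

Checks pass: Σm=0; 12 even; l₃=6∈[4,6].
(2·1+1)(2·5+1)(2·6+1) = 429
Δ: 0! 2! 10! / 13! → 1/858
sum: t=0:+1/14400 = 1/14400
3j²(1 5 6; 0 0 0) = Δ·Π!·Σ² = 6/143  (sign +1)
sum: t=0:+1/17280 = 1/17280
3j²(1 5 6; 0 -1 1) = Δ·Π!·Σ² = 35/858  (sign -1)
combine: 4πI² = 429·6/143·35/858 = 105/143
take √, sign -1: I = -0.24172507

-0.241725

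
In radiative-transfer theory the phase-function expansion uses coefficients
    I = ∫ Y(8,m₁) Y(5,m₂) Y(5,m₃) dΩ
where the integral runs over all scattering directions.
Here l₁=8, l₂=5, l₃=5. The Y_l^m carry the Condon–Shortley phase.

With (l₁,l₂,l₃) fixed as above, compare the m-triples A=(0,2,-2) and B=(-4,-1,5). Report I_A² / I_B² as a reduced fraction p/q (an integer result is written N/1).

l's match ⇒ only the (l;m) 3-j factors differ between A and B.
A: triangle coeff Δ(8,5,5) = 1/37413090; Σ_t [5,7]: t=5:−1/1036800 t=6:+1/2073600 t=7:−1/50803200 = -17/33868800; (3j)²=136/13585 [(8 5 5; 0 2 -2)], sign=+1
B: triangle coeff Δ(8,5,5) = 1/37413090; Σ_t [4,4]: t=4:+1/46448640 = 1/46448640; (3j)²=75/8398 [(8 5 5; -4 -1 5)], sign=+1
I_A²/I_B² = (136/13585)/(75/8398) = 4624/4125

4624/4125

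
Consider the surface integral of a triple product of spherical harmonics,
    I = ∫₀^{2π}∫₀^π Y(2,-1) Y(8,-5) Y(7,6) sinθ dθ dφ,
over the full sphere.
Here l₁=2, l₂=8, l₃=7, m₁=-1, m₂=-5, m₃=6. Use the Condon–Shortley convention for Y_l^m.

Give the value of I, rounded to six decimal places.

l₁+l₂+l₃=17 is odd: 3j(l;000)=0 ⇒ I=0

0.000000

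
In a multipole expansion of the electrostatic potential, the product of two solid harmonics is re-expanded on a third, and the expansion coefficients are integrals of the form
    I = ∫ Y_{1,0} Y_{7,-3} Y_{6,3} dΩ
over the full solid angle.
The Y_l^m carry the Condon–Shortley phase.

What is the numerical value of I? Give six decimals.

Checks pass: Σm=0; 14 even; l₃=6∈[6,8].
(2·1+1)(2·7+1)(2·6+1) = 585
Δ: 2! 0! 12! / 15! → 1/1365
sum: t=1:−1/518400 = -1/518400
3j²(1 7 6; 0 0 0) = Δ·Π!·Σ² = 7/195  (sign -1)
sum: t=1:−1/2177280 = -1/2177280
3j²(1 7 6; 0 -3 3) = Δ·Π!·Σ² = 8/273  (sign +1)
combine: 4πI² = 585·7/195·8/273 = 8/13
take √, sign -1: I = -0.22129336

-0.221293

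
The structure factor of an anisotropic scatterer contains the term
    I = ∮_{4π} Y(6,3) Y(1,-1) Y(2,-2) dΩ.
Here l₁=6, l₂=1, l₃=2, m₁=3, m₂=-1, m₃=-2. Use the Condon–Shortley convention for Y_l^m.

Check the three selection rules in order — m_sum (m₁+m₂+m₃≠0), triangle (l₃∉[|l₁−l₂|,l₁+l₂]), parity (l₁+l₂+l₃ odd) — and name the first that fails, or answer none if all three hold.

triangle

Σmᵢ = 0  ✓
l₃∈[|l₁−l₂|,l₁+l₂]=[5,7], have l₃=2  ✗
Σlᵢ = 9 ⇒ odd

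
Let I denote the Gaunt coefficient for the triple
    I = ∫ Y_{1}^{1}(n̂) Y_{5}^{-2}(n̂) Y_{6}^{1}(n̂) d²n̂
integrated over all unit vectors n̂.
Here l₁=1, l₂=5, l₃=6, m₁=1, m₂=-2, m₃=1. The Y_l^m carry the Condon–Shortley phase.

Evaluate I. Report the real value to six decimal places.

-0.129207

Checks pass: Σm=0; 12 even; l₃=6∈[4,6].
(2·1+1)(2·5+1)(2·6+1) = 429
Δ: 0! 2! 10! / 13! → 1/858
sum: t=0:+1/14400 = 1/14400
3j²(1 5 6; 0 0 0) = Δ·Π!·Σ² = 6/143  (sign +1)
sum: t=0:+1/60480 = 1/60480
3j²(1 5 6; 1 -2 1) = Δ·Π!·Σ² = 5/429  (sign -1)
combine: 4πI² = 429·6/143·5/429 = 30/143
take √, sign -1: I = -0.12920749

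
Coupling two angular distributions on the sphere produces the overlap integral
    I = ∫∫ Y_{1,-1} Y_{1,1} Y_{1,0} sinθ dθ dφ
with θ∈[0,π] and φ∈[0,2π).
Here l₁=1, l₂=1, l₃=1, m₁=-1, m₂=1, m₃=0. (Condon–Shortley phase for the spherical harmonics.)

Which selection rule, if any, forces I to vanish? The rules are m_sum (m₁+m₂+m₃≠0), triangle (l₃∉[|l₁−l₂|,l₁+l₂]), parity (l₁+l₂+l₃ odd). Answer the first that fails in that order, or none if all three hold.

parity

Σmᵢ = 0  ✓
l₃∈[|l₁−l₂|,l₁+l₂]=[0,2], have l₃=1  ✓
Σlᵢ = 3 ⇒ odd  ✗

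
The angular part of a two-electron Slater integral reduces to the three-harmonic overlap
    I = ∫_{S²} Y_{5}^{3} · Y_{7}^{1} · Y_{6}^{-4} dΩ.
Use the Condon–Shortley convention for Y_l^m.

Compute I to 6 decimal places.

-0.130527

m-sum 0 ✓  L=18 even ✓  2≤6≤12 ✓
Π(2lᵢ+1) = 11×15×13 = 2145
triangle coeff Δ(5,7,6) = 1/174594420
Σ_t [1,5]: t=1:−1/4147200 t=2:+1/207360 t=3:−1/82944 t=4:+1/207360 t=5:−1/4147200 = -1/345600
(3j)²=420/46189 [(5 7 6; 0 0 0)], sign=-1
Σ_t [0,2]: t=0:+1/116121600 t=1:−1/3628800 t=2:+1/1658880 = 13/38707200
(3j)²=39/3553 [(5 7 6; 3 1 -4)], sign=+1
⇒ 4πI² = 245700/1147619
I = (-1)√(245700/1147619/(4π)) = -0.13052653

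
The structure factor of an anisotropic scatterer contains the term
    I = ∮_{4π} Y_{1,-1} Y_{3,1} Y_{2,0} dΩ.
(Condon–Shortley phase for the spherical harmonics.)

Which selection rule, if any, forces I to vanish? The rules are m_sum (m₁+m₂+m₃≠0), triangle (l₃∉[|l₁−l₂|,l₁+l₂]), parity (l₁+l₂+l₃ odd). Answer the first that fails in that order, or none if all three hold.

Σmᵢ = 0  ✓
l₃∈[|l₁−l₂|,l₁+l₂]=[2,4], have l₃=2  ✓
Σlᵢ = 6 ⇒ even  ✓

none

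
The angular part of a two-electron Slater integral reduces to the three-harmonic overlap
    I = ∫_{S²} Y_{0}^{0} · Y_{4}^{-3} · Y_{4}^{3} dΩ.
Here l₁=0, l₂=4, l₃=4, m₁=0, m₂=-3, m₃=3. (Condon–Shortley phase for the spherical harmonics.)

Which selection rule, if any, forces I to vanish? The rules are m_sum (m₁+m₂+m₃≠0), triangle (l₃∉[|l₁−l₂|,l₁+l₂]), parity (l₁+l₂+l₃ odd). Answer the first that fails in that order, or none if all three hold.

m₁+m₂+m₃ = 0 − 3 + 3 = 0  ✓
triangle: |0−4|=4 ≤ l₃=4 ≤ 0+4=4  ✓
parity: l₁+l₂+l₃ = 8 is even  ✓

none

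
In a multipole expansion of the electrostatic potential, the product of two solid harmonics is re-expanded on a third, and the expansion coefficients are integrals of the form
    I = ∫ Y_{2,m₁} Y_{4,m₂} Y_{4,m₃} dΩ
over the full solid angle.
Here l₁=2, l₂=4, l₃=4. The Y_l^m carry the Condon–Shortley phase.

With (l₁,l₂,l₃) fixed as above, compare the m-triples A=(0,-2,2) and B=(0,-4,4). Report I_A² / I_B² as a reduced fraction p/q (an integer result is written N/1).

Shared (l₁,l₂,l₃)=(2,4,4): N and (l;000)² cancel in I_A²/I_B².
A: Δ = 2!·2!·6!/11! = 1/13860; Racah Σ t=0..2: t=0:+1/192 t=1:−1/120 t=2:+1/2880 = -1/360; ⇒ 3j(2 4 4; 0 -2 2)² = 16/3465, sgn -1
B: Δ = 2!·2!·6!/11! = 1/13860; Racah Σ t=0..0: t=0:+1/2880 = 1/2880; ⇒ 3j(2 4 4; 0 -4 4)² = 28/495, sgn +1
I_A²/I_B² = (16/3465)/(28/495) = 4/49

4/49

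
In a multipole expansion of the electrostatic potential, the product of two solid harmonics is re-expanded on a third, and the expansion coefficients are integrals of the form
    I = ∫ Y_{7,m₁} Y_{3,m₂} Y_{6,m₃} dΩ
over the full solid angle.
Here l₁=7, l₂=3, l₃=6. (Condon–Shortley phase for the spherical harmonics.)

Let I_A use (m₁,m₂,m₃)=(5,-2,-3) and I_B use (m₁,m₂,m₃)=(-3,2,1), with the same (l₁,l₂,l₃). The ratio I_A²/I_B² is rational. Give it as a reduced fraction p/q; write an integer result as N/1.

55/2

Shared (l₁,l₂,l₃)=(7,3,6): N and (l;000)² cancel in I_A²/I_B².
A: Δ = 4!·10!·2!/17! = 1/2042040; Racah Σ t=0..1: t=0:+1/1935360 t=1:−1/4354560 = 1/3483648; ⇒ 3j(7 3 6; 5 -2 -3)² = 125/12376, sgn -1
B: Δ = 4!·10!·2!/17! = 1/2042040; Racah Σ t=3..4: t=3:−1/362880 t=4:+1/414720 = -1/2903040; ⇒ 3j(7 3 6; -3 2 1)² = 25/68068, sgn +1
I_A²/I_B² = (125/12376)/(25/68068) = 55/2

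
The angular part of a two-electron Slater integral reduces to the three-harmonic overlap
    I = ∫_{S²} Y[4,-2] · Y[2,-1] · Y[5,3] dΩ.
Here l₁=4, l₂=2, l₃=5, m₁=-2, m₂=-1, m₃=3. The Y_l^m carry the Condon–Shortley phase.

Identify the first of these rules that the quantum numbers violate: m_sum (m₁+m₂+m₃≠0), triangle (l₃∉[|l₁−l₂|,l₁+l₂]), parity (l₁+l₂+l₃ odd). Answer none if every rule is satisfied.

m₁+m₂+m₃ = -2 − 1 + 3 = 0  ✓
triangle: |4−2|=2 ≤ l₃=5 ≤ 4+2=6  ✓
parity: l₁+l₂+l₃ = 11 is odd  ✗

parity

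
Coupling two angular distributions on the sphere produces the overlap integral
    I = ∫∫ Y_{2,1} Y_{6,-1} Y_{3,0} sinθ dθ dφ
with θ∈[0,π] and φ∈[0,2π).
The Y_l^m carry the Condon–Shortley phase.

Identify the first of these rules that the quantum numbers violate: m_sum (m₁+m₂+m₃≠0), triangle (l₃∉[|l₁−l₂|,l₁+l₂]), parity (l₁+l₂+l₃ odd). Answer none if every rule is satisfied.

azimuthal sum: 1 − 1 + 0 = 0  ✓
4 ≤ 3 ≤ 8 (triangle on l)  ✗
L = 2 + 6 + 3 = 11 (odd)

triangle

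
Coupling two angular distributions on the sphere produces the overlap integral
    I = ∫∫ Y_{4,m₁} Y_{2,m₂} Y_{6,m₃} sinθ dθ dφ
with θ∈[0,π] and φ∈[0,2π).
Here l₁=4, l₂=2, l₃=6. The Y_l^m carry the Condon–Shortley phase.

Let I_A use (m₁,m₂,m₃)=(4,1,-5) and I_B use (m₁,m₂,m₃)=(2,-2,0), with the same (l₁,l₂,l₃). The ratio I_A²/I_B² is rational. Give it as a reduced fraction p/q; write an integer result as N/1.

l's match ⇒ only the (l;m) 3-j factors differ between A and B.
A: triangle coeff Δ(4,2,6) = 1/6435; Σ_t [0,0]: t=0:+1/241920 = 1/241920; (3j)²=1/39 [(4 2 6; 4 1 -5)], sign=-1
B: triangle coeff Δ(4,2,6) = 1/6435; Σ_t [0,0]: t=0:+1/34560 = 1/34560; (3j)²=1/429 [(4 2 6; 2 -2 0)], sign=+1
I_A²/I_B² = (1/39)/(1/429) = 11/1

11/1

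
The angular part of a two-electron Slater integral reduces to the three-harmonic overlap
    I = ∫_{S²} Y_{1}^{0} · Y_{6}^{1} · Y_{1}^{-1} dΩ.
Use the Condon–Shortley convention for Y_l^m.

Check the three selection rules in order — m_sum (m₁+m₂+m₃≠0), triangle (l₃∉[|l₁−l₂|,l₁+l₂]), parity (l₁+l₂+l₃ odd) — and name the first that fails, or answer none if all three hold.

triangle

Σmᵢ = 0  ✓
l₃∈[|l₁−l₂|,l₁+l₂]=[5,7], have l₃=1  ✗
Σlᵢ = 8 ⇒ even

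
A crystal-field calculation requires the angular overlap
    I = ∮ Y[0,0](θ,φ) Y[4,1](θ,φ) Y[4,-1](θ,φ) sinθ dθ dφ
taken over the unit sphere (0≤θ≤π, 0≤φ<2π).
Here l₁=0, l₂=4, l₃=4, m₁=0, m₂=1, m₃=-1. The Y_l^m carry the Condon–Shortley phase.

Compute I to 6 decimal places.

m-sum 0 ✓  L=8 even ✓  4≤4≤4 ✓
Π(2lᵢ+1) = 1×9×9 = 81
triangle coeff Δ(0,4,4) = 1/9
Σ_t [0,0]: t=0:+1/576 = 1/576
(3j)²=1/9 [(0 4 4; 0 0 0)], sign=+1
Σ_t [0,0]: t=0:+1/720 = 1/720
(3j)²=1/9 [(0 4 4; 0 1 -1)], sign=-1
⇒ 4πI² = 1/1
I = (-1)√(1/1/(4π)) = -0.28209479

-0.282095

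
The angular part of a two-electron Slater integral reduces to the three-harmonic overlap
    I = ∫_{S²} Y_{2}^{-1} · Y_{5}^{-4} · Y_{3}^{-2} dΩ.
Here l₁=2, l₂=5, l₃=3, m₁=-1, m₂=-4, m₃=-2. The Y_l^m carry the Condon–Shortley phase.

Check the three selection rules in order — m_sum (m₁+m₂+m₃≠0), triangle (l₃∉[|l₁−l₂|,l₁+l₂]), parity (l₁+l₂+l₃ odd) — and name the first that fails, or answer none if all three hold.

azimuthal sum: -1 − 4 − 2 = -7  ✗
3 ≤ 3 ≤ 7 (triangle on l)
L = 2 + 5 + 3 = 10 (even)

m_sum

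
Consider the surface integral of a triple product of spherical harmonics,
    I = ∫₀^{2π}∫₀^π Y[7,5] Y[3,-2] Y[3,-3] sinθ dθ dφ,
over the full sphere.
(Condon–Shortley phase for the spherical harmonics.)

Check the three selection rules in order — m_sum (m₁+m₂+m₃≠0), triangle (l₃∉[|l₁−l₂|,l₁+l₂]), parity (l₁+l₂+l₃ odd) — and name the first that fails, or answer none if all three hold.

azimuthal sum: 5 − 2 − 3 = 0  ✓
4 ≤ 3 ≤ 10 (triangle on l)  ✗
L = 7 + 3 + 3 = 13 (odd)

triangle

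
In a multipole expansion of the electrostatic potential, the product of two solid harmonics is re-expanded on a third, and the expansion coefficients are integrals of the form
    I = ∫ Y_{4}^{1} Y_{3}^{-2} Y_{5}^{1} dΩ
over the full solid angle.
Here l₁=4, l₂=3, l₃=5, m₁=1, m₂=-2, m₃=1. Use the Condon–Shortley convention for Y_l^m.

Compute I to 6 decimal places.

Checks pass: Σm=0; 12 even; l₃=5∈[1,7].
(2·4+1)(2·3+1)(2·5+1) = 693
Δ: 2! 6! 4! / 13! → 1/180180
sum: t=0:+1/576 t=1:−1/144 t=2:+1/576 = -1/288
3j²(4 3 5; 0 0 0) = Δ·Π!·Σ² = 20/1001  (sign +1)
sum: t=0:+1/432 t=1:−1/1152 = 5/3456
3j²(4 3 5; 1 -2 1) = Δ·Π!·Σ² = 625/36036  (sign +1)
combine: 4πI² = 693·20/1001·625/36036 = 3125/13013
take √, sign +1: I = 0.13823925

0.138239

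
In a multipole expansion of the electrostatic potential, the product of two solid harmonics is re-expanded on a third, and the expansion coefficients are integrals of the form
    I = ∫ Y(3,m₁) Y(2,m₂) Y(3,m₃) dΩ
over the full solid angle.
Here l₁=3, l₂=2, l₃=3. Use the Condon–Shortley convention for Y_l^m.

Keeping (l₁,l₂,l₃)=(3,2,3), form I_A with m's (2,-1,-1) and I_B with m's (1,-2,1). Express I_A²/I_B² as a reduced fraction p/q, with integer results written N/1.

5/8

l's match ⇒ only the (l;m) 3-j factors differ between A and B.
A: triangle coeff Δ(3,2,3) = 1/3780; Σ_t [0,1]: t=0:+1/12 t=1:−1/48 = 1/16; (3j)²=1/28 [(3 2 3; 2 -1 -1)], sign=+1
B: triangle coeff Δ(3,2,3) = 1/3780; Σ_t [0,0]: t=0:+1/16 = 1/16; (3j)²=2/35 [(3 2 3; 1 -2 1)], sign=+1
I_A²/I_B² = (1/28)/(2/35) = 5/8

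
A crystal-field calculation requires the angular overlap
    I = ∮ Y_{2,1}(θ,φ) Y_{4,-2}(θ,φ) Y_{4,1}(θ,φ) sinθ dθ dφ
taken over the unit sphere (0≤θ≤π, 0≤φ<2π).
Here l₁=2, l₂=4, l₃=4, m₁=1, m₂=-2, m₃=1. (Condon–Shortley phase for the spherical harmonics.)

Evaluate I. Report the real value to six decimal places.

m-sum 0 ✓  L=10 even ✓  2≤4≤6 ✓
Π(2lᵢ+1) = 5×9×9 = 405
triangle coeff Δ(2,4,4) = 1/13860
Σ_t [0,2]: t=0:+1/192 t=1:−1/36 t=2:+1/192 = -5/288
(3j)²=20/693 [(2 4 4; 0 0 0)], sign=-1
Σ_t [0,1]: t=0:+1/96 t=1:−1/240 = 1/160
(3j)²=27/1540 [(2 4 4; 1 -2 1)], sign=-1
⇒ 4πI² = 1215/5929
I = (+1)√(1215/5929/(4π)) = 0.12770047

0.127700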